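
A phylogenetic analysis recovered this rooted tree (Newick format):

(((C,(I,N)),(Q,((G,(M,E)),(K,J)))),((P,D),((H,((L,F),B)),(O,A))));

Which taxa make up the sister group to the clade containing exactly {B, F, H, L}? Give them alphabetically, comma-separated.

A, O

The clade containing exactly {B, F, H, L} attaches to the tree at the node subtending ((H,((L,F),B)),(O,A)).
The other lineage descending from that same node — the sister group — is (O,A); its 2 tips in alphabetical order are the answer.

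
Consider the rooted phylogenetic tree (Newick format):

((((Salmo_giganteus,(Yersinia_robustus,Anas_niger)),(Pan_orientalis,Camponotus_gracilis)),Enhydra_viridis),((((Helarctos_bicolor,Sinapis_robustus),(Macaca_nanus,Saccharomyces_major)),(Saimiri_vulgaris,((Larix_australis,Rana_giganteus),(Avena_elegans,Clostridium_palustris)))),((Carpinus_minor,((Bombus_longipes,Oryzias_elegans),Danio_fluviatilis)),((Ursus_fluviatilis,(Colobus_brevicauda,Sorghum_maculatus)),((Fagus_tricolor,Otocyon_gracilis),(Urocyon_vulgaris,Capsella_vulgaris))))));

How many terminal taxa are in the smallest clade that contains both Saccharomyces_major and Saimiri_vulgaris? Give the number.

The MRCA of Saccharomyces_major and Saimiri_vulgaris is the node subtending (((Helarctos_bicolor,Sinapis_robustus),(Macaca_nanus,Saccharomyces_major)),(Saimiri_vulgaris,((Larix_australis,Rana_giganteus),(Avena_elegans,Clostridium_palustris)))).
That clade contains 9 terminal taxa: Avena_elegans, Clostridium_palustris, Helarctos_bicolor, Larix_australis, Macaca_nanus, Rana_giganteus, Saccharomyces_major, Saimiri_vulgaris, Sinapis_robustus.

9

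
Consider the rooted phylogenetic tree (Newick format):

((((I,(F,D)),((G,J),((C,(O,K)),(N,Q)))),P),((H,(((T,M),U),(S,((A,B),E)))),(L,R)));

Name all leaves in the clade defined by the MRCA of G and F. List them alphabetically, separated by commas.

C, D, F, G, I, J, K, N, O, Q

Tracing G: it sits inside (G,J).
Tracing F: it sits inside (F,D).
The smallest clade enclosing both is ((I,(F,D)),((G,J),((C,(O,K)),(N,Q)))); the answer is its 10 terminal taxa in alphabetical order.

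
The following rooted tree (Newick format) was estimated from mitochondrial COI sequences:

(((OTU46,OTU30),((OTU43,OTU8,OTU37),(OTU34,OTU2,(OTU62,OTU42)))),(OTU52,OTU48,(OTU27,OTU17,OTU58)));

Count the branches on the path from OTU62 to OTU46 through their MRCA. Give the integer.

6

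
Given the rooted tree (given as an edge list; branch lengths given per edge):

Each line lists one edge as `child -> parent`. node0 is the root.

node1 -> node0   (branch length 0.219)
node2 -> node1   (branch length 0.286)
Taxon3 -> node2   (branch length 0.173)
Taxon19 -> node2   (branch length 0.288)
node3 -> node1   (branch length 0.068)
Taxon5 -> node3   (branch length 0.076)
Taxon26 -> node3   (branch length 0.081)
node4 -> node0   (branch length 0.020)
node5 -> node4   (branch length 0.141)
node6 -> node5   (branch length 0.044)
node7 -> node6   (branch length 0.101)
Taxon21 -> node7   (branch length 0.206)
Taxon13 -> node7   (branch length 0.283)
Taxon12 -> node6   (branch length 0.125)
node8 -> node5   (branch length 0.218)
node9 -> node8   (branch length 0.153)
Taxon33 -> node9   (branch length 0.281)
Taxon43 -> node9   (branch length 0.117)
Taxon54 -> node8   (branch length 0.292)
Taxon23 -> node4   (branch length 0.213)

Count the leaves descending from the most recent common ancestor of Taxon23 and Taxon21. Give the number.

7

The MRCA of Taxon23 and Taxon21 is the node subtending ((((Taxon21,Taxon13),Taxon12),((Taxon33,Taxon43),Taxon54)),Taxon23).
That clade contains 7 terminal taxa: Taxon12, Taxon13, Taxon21, Taxon23, Taxon33, Taxon43, Taxon54.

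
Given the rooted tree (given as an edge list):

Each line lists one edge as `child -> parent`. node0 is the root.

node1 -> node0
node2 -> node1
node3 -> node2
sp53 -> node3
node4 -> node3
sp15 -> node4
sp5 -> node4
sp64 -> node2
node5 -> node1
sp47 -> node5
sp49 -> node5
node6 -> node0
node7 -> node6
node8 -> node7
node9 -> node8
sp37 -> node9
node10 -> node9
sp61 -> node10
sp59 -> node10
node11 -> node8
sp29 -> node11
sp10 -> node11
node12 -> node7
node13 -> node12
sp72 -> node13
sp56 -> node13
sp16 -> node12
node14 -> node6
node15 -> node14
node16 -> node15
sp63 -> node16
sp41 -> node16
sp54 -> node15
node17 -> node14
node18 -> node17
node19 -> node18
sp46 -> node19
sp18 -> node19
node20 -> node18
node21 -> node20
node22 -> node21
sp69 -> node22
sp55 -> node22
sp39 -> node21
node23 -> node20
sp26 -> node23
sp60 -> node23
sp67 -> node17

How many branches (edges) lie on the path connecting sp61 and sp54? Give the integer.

The MRCA of sp61 and sp54 is the node subtending ((((sp37,(sp61,sp59)),(sp29,sp10)),((sp72,sp56),sp16)),(((sp63,sp41),sp54),(((sp46,sp18),(((sp69,sp55),sp39),(sp26,sp60))),sp67))).
From sp61 up to that node: 5 branches. From sp54 up to the same node: 3 branches. Total: 5 + 3 = 8.

8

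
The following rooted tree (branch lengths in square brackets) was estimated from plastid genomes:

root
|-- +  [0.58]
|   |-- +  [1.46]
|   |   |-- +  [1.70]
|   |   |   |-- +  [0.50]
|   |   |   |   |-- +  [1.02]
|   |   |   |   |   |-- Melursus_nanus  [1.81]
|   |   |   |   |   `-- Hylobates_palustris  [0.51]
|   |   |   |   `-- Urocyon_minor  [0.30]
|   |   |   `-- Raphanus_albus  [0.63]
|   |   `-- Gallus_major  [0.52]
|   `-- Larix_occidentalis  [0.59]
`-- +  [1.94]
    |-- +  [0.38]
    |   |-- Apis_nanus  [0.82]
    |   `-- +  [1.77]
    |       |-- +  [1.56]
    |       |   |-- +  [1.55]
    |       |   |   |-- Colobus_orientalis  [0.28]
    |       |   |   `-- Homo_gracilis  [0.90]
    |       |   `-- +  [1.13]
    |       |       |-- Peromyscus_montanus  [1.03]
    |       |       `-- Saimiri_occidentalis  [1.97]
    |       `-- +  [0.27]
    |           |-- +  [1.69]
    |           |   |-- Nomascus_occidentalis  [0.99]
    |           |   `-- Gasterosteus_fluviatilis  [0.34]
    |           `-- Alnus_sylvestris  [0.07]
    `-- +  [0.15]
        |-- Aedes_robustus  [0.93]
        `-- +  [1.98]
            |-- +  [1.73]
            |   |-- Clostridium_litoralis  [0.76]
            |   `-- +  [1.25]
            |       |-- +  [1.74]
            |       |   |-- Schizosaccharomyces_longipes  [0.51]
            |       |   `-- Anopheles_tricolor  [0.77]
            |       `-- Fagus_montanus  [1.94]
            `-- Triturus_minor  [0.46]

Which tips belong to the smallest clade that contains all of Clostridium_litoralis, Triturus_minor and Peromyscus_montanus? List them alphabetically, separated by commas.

Tracing Clostridium_litoralis: it sits inside (Clostridium_litoralis,((Schizosaccharomyces_longipes,Anopheles_tricolor),Fagus_montanus)).
Tracing Triturus_minor: it sits inside ((Clostridium_litoralis,((Schizosaccharomyces_longipes,Anopheles_tricolor),Fagus_montanus)),Triturus_minor).
Tracing Peromyscus_montanus: it sits inside (Peromyscus_montanus,Saimiri_occidentalis).
The smallest clade enclosing all 3 is ((Apis_nanus,(((Colobus_orientalis,Homo_gracilis),(Peromyscus_montanus,Saimiri_occidentalis)),((Nomascus_occidentalis,Gasterosteus_fluviatilis),Alnus_sylvestris))),(Aedes_robustus,((Clostridium_litoralis,((Schizosaccharomyces_longipes,Anopheles_tricolor),Fagus_montanus)),Triturus_minor))); the answer is its 14 terminal taxa in alphabetical order.

Aedes_robustus, Alnus_sylvestris, Anopheles_tricolor, Apis_nanus, Clostridium_litoralis, Colobus_orientalis, Fagus_montanus, Gasterosteus_fluviatilis, Homo_gracilis, Nomascus_occidentalis, Peromyscus_montanus, Saimiri_occidentalis, Schizosaccharomyces_longipes, Triturus_minor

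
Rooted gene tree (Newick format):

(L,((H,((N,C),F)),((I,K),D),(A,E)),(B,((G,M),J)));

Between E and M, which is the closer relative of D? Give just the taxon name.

E

The MRCA of D and E subtends ((H,((N,C),F)),((I,K),D),(A,E)) (9 taxa).
The MRCA of D and M is the root, subtending the entire tree (14 taxa).
The first is nested inside the second, so D shares a more recent common ancestor with E.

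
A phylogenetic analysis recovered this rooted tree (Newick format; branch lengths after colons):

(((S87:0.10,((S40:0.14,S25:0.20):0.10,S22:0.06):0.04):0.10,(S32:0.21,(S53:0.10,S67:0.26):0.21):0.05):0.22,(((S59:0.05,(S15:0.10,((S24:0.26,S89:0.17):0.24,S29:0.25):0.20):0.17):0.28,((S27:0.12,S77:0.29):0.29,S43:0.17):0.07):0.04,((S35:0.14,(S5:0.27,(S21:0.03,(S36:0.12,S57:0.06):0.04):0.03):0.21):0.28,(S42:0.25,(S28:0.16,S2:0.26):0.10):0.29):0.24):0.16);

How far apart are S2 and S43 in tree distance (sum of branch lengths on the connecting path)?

1.17

The path runs S2 → … → MRCA → … → S43; the MRCA is the node subtending (((S59,(S15,((S24,S89),S29))),((S27,S77),S43)),((S35,(S5,(S21,(S36,S57)))),(S42,(S28,S2)))).
Branch lengths along that path: 0.26 + 0.10 + 0.29 + 0.24 + 0.04 + 0.07 + 0.17 = 1.17.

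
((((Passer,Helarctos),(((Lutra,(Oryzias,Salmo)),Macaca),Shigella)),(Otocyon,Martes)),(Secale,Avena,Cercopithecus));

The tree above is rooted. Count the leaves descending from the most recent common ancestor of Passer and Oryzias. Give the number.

7

The MRCA of Passer and Oryzias is the node subtending ((Passer,Helarctos),(((Lutra,(Oryzias,Salmo)),Macaca),Shigella)).
That clade contains 7 terminal taxa: Helarctos, Lutra, Macaca, Oryzias, Passer, Salmo, Shigella.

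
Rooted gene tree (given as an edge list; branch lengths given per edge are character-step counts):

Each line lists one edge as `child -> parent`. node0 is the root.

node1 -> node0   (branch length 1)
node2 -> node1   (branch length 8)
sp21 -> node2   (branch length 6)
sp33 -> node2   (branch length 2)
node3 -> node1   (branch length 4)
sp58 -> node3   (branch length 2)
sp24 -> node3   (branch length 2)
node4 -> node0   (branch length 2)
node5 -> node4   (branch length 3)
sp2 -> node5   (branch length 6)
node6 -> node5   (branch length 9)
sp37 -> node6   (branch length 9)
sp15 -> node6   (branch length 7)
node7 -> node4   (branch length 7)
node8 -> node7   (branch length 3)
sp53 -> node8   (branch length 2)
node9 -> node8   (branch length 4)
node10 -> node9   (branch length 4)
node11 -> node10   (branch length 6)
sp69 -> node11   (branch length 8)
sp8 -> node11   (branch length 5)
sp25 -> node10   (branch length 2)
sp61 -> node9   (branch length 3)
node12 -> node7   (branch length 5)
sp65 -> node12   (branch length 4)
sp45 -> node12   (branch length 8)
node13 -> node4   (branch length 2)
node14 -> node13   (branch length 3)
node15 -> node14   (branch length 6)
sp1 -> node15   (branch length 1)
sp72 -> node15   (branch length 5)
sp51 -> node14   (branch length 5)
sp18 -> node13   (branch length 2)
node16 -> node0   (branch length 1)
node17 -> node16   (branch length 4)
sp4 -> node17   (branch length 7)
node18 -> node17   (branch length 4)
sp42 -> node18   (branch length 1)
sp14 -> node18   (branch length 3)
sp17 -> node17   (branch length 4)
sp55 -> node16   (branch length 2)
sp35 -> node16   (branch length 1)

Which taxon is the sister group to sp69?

sp8

sp69 attaches to the tree at the node subtending (sp69,sp8).
The other lineage descending from that same node — the sister group — is the single tip sp8.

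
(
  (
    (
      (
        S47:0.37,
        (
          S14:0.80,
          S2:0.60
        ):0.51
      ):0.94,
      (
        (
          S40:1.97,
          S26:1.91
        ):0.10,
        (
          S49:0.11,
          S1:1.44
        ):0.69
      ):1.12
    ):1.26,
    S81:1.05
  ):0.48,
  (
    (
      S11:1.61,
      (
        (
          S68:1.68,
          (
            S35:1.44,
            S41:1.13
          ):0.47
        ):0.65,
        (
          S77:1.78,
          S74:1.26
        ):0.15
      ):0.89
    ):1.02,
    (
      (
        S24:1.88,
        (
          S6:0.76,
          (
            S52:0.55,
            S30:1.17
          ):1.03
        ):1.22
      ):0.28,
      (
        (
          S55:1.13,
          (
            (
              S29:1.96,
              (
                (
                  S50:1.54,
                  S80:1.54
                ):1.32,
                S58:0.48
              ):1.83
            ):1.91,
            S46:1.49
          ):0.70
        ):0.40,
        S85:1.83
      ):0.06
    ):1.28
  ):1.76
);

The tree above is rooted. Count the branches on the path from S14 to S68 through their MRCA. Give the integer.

10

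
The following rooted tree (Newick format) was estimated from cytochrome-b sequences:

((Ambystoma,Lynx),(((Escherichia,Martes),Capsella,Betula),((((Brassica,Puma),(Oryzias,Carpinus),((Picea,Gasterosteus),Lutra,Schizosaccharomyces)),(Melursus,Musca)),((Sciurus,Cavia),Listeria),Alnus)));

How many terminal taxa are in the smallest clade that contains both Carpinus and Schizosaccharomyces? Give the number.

8

The MRCA of Carpinus and Schizosaccharomyces is the node subtending ((Brassica,Puma),(Oryzias,Carpinus),((Picea,Gasterosteus),Lutra,Schizosaccharomyces)).
That clade contains 8 terminal taxa: Brassica, Carpinus, Gasterosteus, Lutra, Oryzias, Picea, Puma, Schizosaccharomyces.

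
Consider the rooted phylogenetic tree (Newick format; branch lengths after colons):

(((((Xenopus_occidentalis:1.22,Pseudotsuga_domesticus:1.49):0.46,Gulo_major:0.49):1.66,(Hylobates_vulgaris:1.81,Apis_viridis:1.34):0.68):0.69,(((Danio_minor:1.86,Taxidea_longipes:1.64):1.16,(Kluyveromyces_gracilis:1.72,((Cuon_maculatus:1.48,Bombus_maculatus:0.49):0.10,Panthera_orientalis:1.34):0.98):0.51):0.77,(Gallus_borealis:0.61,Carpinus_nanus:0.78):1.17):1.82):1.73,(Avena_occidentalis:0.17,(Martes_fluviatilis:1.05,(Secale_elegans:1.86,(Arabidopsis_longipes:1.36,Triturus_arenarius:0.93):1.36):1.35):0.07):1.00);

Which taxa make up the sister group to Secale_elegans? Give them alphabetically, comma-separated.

Arabidopsis_longipes, Triturus_arenarius

Secale_elegans attaches to the tree at the node subtending (Secale_elegans,(Arabidopsis_longipes,Triturus_arenarius)).
The other lineage descending from that same node — the sister group — is (Arabidopsis_longipes,Triturus_arenarius); its 2 tips in alphabetical order are the answer.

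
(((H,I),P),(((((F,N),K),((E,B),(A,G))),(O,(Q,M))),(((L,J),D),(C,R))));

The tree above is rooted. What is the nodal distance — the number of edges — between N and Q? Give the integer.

The MRCA of N and Q is the node subtending ((((F,N),K),((E,B),(A,G))),(O,(Q,M))).
From N up to that node: 4 branches. From Q up to the same node: 3 branches. Total: 4 + 3 = 7.

7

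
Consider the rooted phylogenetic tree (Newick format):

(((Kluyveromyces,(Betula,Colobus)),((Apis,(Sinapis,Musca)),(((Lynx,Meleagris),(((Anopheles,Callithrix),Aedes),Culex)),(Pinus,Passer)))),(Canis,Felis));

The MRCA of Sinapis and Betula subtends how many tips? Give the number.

The MRCA of Sinapis and Betula is the node subtending ((Kluyveromyces,(Betula,Colobus)),((Apis,(Sinapis,Musca)),(((Lynx,Meleagris),(((Anopheles,Callithrix),Aedes),Culex)),(Pinus,Passer)))).
That clade contains 14 terminal taxa: Aedes, Anopheles, Apis, Betula, Callithrix, Colobus, Culex, Kluyveromyces, Lynx, Meleagris, Musca, Passer, Pinus, Sinapis.

14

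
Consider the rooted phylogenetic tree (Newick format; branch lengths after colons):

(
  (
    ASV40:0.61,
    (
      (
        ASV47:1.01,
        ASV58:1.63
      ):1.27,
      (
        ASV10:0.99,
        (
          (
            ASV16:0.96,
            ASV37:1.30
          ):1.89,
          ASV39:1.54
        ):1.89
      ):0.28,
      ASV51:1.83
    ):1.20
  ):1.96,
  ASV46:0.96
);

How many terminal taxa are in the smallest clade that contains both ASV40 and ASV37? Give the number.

8

The MRCA of ASV40 and ASV37 is the node subtending (ASV40,((ASV47,ASV58),(ASV10,((ASV16,ASV37),ASV39)),ASV51)).
That clade contains 8 terminal taxa: ASV10, ASV16, ASV37, ASV39, ASV40, ASV47, ASV51, ASV58.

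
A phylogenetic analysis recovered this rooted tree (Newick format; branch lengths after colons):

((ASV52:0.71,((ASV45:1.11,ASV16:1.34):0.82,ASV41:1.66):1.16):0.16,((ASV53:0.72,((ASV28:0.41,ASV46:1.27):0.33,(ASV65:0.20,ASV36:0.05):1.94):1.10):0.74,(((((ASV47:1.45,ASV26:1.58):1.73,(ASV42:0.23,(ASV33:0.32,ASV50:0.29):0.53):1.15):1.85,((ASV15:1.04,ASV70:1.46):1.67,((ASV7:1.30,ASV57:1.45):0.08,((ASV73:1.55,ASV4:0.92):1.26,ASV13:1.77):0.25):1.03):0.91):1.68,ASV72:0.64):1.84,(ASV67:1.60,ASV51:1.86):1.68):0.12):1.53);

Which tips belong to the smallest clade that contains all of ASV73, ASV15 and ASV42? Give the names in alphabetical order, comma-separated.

ASV13, ASV15, ASV26, ASV33, ASV4, ASV42, ASV47, ASV50, ASV57, ASV7, ASV70, ASV73

Tracing ASV73: it sits inside (ASV73,ASV4).
Tracing ASV15: it sits inside (ASV15,ASV70).
Tracing ASV42: it sits inside (ASV42,(ASV33,ASV50)).
The smallest clade enclosing all 3 is (((ASV47,ASV26),(ASV42,(ASV33,ASV50))),((ASV15,ASV70),((ASV7,ASV57),((ASV73,ASV4),ASV13)))); the answer is its 12 terminal taxa in alphabetical order.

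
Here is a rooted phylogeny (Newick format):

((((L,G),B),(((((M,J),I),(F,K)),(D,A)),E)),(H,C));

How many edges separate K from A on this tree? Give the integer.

5

The MRCA of K and A is the node subtending ((((M,J),I),(F,K)),(D,A)).
From K up to that node: 3 branches. From A up to the same node: 2 branches. Total: 3 + 2 = 5.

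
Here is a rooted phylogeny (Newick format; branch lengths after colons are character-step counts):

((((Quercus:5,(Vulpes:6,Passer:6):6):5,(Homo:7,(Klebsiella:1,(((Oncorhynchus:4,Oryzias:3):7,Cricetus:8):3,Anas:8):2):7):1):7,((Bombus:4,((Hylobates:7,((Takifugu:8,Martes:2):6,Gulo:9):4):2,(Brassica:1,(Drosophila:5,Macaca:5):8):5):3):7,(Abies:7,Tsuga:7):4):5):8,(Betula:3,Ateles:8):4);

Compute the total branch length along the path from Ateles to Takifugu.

The path runs Ateles → … → MRCA → … → Takifugu; the MRCA is the root of the tree.
Branch lengths along that path: 8 + 4 + 8 + 5 + 7 + 3 + 2 + 4 + 6 + 8 = 55.

55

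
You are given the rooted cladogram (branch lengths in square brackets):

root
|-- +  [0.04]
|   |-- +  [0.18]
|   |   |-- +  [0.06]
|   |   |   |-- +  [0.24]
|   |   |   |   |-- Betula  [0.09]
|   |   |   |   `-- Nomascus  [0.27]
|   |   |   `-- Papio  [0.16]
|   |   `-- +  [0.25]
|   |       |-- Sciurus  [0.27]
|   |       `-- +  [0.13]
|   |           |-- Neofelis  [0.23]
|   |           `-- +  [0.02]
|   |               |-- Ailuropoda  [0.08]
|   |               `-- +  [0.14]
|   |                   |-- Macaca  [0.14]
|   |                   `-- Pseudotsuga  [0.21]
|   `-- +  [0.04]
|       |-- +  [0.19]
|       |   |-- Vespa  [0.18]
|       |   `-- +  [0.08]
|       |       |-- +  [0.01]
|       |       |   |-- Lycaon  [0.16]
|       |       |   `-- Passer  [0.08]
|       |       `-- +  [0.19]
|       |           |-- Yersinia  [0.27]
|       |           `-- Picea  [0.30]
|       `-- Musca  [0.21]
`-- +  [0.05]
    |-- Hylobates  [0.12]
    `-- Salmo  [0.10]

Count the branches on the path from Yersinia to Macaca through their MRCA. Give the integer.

The MRCA of Yersinia and Macaca is the node subtending ((((Betula,Nomascus),Papio),(Sciurus,(Neofelis,(Ailuropoda,(Macaca,Pseudotsuga))))),((Vespa,((Lycaon,Passer),(Yersinia,Picea))),Musca)).
From Yersinia up to that node: 5 branches. From Macaca up to the same node: 6 branches. Total: 5 + 6 = 11.

11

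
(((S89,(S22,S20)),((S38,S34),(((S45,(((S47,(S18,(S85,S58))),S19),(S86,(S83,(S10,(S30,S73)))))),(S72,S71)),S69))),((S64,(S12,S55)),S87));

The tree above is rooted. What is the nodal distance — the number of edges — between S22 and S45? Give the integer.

The MRCA of S22 and S45 is the node subtending ((S89,(S22,S20)),((S38,S34),(((S45,(((S47,(S18,(S85,S58))),S19),(S86,(S83,(S10,(S30,S73)))))),(S72,S71)),S69))).
From S22 up to that node: 3 branches. From S45 up to the same node: 5 branches. Total: 3 + 5 = 8.

8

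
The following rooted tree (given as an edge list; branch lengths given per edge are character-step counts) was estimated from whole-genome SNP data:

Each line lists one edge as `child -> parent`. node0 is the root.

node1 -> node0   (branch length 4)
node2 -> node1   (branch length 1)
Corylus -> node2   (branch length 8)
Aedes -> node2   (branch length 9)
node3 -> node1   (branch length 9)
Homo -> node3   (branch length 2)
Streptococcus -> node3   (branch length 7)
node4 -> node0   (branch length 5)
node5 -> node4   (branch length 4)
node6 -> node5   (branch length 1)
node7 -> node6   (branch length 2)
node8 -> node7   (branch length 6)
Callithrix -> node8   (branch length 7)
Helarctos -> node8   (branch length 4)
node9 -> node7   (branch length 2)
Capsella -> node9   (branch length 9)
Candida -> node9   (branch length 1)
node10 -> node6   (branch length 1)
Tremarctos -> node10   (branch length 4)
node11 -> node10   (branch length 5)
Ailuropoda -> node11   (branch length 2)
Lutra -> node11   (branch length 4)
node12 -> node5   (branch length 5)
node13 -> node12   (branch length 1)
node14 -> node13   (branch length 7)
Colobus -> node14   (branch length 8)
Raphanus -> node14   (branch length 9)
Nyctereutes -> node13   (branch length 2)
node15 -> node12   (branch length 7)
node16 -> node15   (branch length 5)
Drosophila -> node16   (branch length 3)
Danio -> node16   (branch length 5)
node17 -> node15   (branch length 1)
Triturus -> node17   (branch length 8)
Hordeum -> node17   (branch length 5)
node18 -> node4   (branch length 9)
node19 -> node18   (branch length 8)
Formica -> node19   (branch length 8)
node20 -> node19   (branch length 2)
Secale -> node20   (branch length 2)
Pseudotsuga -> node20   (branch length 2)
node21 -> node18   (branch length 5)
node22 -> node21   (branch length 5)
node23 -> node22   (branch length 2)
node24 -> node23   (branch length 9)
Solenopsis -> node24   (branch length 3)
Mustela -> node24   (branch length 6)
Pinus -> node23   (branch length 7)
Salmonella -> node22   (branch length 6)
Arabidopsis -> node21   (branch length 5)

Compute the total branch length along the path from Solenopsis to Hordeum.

55

The path runs Solenopsis → … → MRCA → … → Hordeum; the MRCA is the node subtending (((((Callithrix,Helarctos),(Capsella,Candida)),(Tremarctos,(Ailuropoda,Lutra))),(((Colobus,Raphanus),Nyctereutes),((Drosophila,Danio),(Triturus,Hordeum)))),((Formica,(Secale,Pseudotsuga)),((((Solenopsis,Mustela),Pinus),Salmonella),Arabidopsis))).
Branch lengths along that path: 3 + 9 + 2 + 5 + 5 + 9 + 4 + 5 + 7 + 1 + 5 = 55.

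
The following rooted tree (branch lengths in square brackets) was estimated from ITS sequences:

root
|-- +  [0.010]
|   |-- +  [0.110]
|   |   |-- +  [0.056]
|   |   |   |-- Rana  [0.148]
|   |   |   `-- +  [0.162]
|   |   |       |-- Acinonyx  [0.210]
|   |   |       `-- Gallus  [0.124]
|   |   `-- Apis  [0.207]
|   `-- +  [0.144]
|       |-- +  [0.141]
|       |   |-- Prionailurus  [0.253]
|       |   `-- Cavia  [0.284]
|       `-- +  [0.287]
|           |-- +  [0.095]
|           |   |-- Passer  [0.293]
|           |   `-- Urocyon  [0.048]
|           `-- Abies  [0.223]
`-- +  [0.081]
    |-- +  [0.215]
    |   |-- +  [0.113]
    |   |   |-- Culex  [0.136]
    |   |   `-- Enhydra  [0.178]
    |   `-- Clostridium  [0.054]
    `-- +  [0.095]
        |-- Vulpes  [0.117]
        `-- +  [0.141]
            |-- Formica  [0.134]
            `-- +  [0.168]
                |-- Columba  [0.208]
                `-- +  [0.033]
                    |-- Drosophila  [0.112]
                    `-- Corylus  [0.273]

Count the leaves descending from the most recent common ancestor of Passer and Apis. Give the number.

The MRCA of Passer and Apis is the node subtending (((Rana,(Acinonyx,Gallus)),Apis),((Prionailurus,Cavia),((Passer,Urocyon),Abies))).
That clade contains 9 terminal taxa: Abies, Acinonyx, Apis, Cavia, Gallus, Passer, Prionailurus, Rana, Urocyon.

9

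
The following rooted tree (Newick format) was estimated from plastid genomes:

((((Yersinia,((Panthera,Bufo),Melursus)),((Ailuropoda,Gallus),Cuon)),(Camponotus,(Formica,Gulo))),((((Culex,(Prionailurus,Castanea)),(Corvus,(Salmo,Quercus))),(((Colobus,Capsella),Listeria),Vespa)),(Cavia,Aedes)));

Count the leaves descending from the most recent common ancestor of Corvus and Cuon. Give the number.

22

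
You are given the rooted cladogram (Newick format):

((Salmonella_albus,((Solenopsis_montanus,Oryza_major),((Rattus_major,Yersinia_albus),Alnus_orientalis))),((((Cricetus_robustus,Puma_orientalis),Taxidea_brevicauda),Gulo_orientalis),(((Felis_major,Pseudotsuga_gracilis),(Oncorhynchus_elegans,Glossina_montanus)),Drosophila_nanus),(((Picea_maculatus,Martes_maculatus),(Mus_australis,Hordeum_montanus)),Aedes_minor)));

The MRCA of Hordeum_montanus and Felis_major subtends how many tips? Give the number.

The MRCA of Hordeum_montanus and Felis_major is the node subtending ((((Cricetus_robustus,Puma_orientalis),Taxidea_brevicauda),Gulo_orientalis),(((Felis_major,Pseudotsuga_gracilis),(Oncorhynchus_elegans,Glossina_montanus)),Drosophila_nanus),(((Picea_maculatus,Martes_maculatus),(Mus_australis,Hordeum_montanus)),Aedes_minor)).
That clade contains 14 terminal taxa: Aedes_minor, Cricetus_robustus, Drosophila_nanus, Felis_major, Glossina_montanus, Gulo_orientalis, Hordeum_montanus, Martes_maculatus, Mus_australis, Oncorhynchus_elegans, Picea_maculatus, Pseudotsuga_gracilis, Puma_orientalis, Taxidea_brevicauda.

14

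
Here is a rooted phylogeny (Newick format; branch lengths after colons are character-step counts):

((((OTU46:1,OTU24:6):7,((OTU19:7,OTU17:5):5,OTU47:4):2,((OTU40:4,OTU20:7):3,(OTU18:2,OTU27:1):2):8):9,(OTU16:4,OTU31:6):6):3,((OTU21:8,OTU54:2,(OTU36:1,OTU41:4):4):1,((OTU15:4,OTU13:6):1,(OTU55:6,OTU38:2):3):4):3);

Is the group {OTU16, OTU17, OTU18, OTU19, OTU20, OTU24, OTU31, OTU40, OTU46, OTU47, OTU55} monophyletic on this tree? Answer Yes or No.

The MRCA of the listed taxa is the root, so the smallest clade containing them is the whole tree.
That clade also contains OTU13, OTU15, OTU21, OTU27, OTU36, OTU38, OTU41, OTU54, which are not in the proposed group, so the group is not monophyletic.

No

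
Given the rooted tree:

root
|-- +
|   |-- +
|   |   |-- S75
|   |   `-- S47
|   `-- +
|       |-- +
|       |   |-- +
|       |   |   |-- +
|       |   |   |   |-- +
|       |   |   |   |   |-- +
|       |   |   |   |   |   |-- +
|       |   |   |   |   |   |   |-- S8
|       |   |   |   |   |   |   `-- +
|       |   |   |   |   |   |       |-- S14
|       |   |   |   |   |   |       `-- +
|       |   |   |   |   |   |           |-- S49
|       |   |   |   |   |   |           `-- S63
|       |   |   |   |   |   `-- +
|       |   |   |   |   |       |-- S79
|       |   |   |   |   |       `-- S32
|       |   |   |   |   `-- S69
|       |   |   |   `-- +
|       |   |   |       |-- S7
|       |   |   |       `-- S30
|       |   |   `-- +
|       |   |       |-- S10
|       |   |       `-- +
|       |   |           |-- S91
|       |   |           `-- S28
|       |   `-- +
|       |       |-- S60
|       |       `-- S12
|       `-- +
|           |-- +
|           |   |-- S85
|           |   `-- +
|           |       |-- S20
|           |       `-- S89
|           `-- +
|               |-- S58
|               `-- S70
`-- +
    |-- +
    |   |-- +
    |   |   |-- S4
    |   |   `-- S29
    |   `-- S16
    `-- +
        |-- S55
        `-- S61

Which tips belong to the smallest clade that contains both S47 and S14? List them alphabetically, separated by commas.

S10, S12, S14, S20, S28, S30, S32, S47, S49, S58, S60, S63, S69, S7, S70, S75, S79, S8, S85, S89, S91

Tracing S47: it sits inside (S75,S47).
Tracing S14: it sits inside (S14,(S49,S63)).
The smallest clade enclosing both is ((S75,S47),(((((((S8,(S14,(S49,S63))),(S79,S32)),S69),(S7,S30)),(S10,(S91,S28))),(S60,S12)),((S85,(S20,S89)),(S58,S70)))); the answer is its 21 terminal taxa in alphabetical order.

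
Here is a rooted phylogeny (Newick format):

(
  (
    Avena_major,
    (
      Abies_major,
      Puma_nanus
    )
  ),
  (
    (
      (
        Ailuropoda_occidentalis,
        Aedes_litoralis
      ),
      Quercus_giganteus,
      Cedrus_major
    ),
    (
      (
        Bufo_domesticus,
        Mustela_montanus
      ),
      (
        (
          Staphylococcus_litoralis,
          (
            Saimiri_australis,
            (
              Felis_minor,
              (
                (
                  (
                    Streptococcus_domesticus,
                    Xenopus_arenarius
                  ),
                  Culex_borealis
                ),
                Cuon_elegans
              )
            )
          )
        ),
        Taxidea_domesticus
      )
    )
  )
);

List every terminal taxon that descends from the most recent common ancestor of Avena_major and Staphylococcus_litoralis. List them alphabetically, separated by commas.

Tracing Avena_major: it sits inside (Avena_major,(Abies_major,Puma_nanus)).
Tracing Staphylococcus_litoralis: it sits inside (Staphylococcus_litoralis,(Saimiri_australis,(Felis_minor,(((Streptococcus_domesticus,Xenopus_arenarius),Culex_borealis),Cuon_elegans)))).
The smallest clade enclosing both is the whole tree (their MRCA is the root), so the answer is all 17 tips in alphabetical order.

Abies_major, Aedes_litoralis, Ailuropoda_occidentalis, Avena_major, Bufo_domesticus, Cedrus_major, Culex_borealis, Cuon_elegans, Felis_minor, Mustela_montanus, Puma_nanus, Quercus_giganteus, Saimiri_australis, Staphylococcus_litoralis, Streptococcus_domesticus, Taxidea_domesticus, Xenopus_arenarius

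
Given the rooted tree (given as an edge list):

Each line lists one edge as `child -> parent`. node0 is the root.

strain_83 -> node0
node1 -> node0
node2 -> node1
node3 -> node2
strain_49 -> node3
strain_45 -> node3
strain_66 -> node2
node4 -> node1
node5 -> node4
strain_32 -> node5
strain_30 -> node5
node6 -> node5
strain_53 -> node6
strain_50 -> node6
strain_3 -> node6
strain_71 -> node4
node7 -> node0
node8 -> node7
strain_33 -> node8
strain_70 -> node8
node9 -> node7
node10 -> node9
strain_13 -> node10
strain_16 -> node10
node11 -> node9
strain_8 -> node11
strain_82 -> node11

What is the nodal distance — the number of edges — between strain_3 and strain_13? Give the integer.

9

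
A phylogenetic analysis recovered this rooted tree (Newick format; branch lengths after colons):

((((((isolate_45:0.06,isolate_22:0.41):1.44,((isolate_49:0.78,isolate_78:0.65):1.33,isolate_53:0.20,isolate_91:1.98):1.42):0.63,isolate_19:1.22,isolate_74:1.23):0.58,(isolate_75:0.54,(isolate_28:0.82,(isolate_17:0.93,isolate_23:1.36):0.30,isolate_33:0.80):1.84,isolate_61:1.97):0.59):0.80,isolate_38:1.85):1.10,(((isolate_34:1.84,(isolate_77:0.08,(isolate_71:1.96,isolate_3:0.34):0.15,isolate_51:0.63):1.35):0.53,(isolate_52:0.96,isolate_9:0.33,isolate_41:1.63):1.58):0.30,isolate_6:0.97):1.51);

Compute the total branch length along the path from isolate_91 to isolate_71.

The path runs isolate_91 → … → MRCA → … → isolate_71; the MRCA is the root of the tree.
Branch lengths along that path: 1.98 + 1.42 + 0.63 + 0.58 + 0.80 + 1.10 + 1.51 + 0.30 + 0.53 + 1.35 + 0.15 + 1.96 = 12.31.

12.31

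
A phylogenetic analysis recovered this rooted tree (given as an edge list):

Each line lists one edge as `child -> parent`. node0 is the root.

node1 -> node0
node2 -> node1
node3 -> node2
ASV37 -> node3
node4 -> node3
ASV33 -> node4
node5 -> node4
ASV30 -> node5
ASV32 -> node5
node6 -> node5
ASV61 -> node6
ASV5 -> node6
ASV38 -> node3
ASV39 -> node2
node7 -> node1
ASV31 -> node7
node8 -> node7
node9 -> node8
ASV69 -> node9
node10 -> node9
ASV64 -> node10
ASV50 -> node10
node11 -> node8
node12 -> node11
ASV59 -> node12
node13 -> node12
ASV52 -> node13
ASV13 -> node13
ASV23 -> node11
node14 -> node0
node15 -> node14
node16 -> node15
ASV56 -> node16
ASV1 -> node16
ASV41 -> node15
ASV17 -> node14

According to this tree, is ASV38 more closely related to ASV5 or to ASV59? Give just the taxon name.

The MRCA of ASV38 and ASV5 subtends (ASV37,(ASV33,(ASV30,ASV32,(ASV61,ASV5))),ASV38) (7 taxa).
The MRCA of ASV38 and ASV59 subtends (((ASV37,(ASV33,(ASV30,ASV32,(ASV61,ASV5))),ASV38),ASV39),(ASV31,((ASV69,(ASV64,ASV50)),((ASV59,(ASV52,ASV13)),ASV23)))) (16 taxa).
The first is nested inside the second, so ASV38 shares a more recent common ancestor with ASV5.

ASV5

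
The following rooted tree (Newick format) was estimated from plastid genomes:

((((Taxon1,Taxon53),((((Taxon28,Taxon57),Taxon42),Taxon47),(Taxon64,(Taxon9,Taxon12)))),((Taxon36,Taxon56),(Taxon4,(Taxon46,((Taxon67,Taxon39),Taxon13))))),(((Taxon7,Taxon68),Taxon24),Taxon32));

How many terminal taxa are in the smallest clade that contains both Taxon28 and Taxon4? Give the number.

The MRCA of Taxon28 and Taxon4 is the node subtending (((Taxon1,Taxon53),((((Taxon28,Taxon57),Taxon42),Taxon47),(Taxon64,(Taxon9,Taxon12)))),((Taxon36,Taxon56),(Taxon4,(Taxon46,((Taxon67,Taxon39),Taxon13))))).
That clade contains 16 terminal taxa: Taxon1, Taxon12, Taxon13, Taxon28, Taxon36, Taxon39, Taxon4, Taxon42, Taxon46, Taxon47, Taxon53, Taxon56, Taxon57, Taxon64, Taxon67, Taxon9.

16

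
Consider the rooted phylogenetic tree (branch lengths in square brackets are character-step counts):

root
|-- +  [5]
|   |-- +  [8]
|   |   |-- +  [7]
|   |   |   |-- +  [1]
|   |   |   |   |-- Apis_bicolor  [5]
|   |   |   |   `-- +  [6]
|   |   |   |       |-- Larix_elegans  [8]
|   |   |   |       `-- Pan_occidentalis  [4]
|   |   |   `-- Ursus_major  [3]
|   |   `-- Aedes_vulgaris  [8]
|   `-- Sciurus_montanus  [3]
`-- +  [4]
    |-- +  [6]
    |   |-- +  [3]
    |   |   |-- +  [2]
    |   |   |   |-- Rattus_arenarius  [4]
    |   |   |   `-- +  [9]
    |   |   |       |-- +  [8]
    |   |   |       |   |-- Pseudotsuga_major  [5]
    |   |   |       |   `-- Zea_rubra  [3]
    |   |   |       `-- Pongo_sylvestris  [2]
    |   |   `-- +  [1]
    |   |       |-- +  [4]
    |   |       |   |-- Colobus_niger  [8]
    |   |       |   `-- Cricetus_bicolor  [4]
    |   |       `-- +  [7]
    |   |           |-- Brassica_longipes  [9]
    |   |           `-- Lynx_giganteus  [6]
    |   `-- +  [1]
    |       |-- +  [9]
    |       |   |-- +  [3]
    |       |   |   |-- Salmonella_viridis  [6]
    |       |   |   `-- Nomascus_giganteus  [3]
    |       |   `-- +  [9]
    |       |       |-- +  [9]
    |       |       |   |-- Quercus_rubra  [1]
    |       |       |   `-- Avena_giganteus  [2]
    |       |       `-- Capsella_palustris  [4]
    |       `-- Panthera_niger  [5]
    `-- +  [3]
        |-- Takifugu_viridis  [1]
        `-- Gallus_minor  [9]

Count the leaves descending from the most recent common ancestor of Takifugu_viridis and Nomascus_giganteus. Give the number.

The MRCA of Takifugu_viridis and Nomascus_giganteus is the node subtending ((((Rattus_arenarius,((Pseudotsuga_major,Zea_rubra),Pongo_sylvestris)),((Colobus_niger,Cricetus_bicolor),(Brassica_longipes,Lynx_giganteus))),(((Salmonella_viridis,Nomascus_giganteus),((Quercus_rubra,Avena_giganteus),Capsella_palustris)),Panthera_niger)),(Takifugu_viridis,Gallus_minor)).
That clade contains 16 terminal taxa: Avena_giganteus, Brassica_longipes, Capsella_palustris, Colobus_niger, Cricetus_bicolor, Gallus_minor, Lynx_giganteus, Nomascus_giganteus, Panthera_niger, Pongo_sylvestris, Pseudotsuga_major, Quercus_rubra, Rattus_arenarius, Salmonella_viridis, Takifugu_viridis, Zea_rubra.

16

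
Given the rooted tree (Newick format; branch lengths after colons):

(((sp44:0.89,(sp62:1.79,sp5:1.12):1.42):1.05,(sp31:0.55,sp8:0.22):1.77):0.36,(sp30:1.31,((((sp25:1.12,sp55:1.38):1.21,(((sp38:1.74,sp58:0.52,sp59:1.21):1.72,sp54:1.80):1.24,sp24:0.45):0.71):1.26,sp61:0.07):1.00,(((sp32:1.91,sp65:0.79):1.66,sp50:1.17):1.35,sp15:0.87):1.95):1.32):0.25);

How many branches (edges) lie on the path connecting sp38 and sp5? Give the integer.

The MRCA of sp38 and sp5 is the root of the tree.
From sp38 up to that node: 8 branches. From sp5 up to the same node: 4 branches. Total: 8 + 4 = 12.

12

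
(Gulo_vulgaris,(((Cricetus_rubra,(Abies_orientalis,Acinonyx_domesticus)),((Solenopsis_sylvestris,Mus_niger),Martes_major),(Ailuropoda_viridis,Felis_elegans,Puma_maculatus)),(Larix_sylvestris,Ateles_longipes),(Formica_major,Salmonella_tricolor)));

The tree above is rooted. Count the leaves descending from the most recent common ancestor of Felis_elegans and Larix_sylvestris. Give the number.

13

The MRCA of Felis_elegans and Larix_sylvestris is the node subtending (((Cricetus_rubra,(Abies_orientalis,Acinonyx_domesticus)),((Solenopsis_sylvestris,Mus_niger),Martes_major),(Ailuropoda_viridis,Felis_elegans,Puma_maculatus)),(Larix_sylvestris,Ateles_longipes),(Formica_major,Salmonella_tricolor)).
That clade contains 13 terminal taxa: Abies_orientalis, Acinonyx_domesticus, Ailuropoda_viridis, Ateles_longipes, Cricetus_rubra, Felis_elegans, Formica_major, Larix_sylvestris, Martes_major, Mus_niger, Puma_maculatus, Salmonella_tricolor, Solenopsis_sylvestris.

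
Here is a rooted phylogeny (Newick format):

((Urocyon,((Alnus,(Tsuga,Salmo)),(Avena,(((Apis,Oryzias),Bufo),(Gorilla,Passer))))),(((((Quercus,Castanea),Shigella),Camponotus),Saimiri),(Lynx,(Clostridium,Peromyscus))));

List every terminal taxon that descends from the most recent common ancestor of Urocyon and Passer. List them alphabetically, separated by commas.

Tracing Urocyon: it sits inside (Urocyon,((Alnus,(Tsuga,Salmo)),(Avena,(((Apis,Oryzias),Bufo),(Gorilla,Passer))))).
Tracing Passer: it sits inside (Gorilla,Passer).
The smallest clade enclosing both is (Urocyon,((Alnus,(Tsuga,Salmo)),(Avena,(((Apis,Oryzias),Bufo),(Gorilla,Passer))))); the answer is its 10 terminal taxa in alphabetical order.

Alnus, Apis, Avena, Bufo, Gorilla, Oryzias, Passer, Salmo, Tsuga, Urocyon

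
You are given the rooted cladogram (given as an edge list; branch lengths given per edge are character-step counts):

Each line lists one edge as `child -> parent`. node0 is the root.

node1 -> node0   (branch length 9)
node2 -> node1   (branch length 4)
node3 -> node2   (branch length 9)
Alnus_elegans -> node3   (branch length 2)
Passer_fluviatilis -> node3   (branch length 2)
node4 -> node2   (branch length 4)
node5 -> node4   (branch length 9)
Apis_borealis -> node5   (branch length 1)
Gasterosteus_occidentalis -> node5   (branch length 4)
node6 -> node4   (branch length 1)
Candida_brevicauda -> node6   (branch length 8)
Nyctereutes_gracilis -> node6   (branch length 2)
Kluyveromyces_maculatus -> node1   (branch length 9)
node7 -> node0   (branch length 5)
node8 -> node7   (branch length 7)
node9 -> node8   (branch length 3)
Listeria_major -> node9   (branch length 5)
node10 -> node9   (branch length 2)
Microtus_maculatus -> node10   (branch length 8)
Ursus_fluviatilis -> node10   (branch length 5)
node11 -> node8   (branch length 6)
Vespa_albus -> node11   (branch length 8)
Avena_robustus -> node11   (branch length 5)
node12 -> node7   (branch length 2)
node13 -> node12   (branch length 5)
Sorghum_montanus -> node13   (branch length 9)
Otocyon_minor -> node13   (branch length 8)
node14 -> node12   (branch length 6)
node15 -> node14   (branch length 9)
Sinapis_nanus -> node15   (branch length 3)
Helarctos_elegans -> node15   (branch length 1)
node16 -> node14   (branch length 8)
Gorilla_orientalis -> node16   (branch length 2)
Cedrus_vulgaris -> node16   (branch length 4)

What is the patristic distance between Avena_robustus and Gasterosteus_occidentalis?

53

The path runs Avena_robustus → … → MRCA → … → Gasterosteus_occidentalis; the MRCA is the root of the tree.
Branch lengths along that path: 5 + 6 + 7 + 5 + 9 + 4 + 4 + 9 + 4 = 53.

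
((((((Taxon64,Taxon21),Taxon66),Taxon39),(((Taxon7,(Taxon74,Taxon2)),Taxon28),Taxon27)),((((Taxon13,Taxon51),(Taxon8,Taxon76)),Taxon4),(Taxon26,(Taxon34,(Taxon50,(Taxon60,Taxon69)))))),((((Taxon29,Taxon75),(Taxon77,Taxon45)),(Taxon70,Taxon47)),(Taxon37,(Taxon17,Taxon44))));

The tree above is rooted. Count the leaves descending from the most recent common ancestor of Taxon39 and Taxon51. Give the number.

The MRCA of Taxon39 and Taxon51 is the node subtending (((((Taxon64,Taxon21),Taxon66),Taxon39),(((Taxon7,(Taxon74,Taxon2)),Taxon28),Taxon27)),((((Taxon13,Taxon51),(Taxon8,Taxon76)),Taxon4),(Taxon26,(Taxon34,(Taxon50,(Taxon60,Taxon69)))))).
That clade contains 19 terminal taxa: Taxon13, Taxon2, Taxon21, Taxon26, Taxon27, Taxon28, Taxon34, Taxon39, Taxon4, Taxon50, Taxon51, Taxon60, Taxon64, Taxon66, Taxon69, Taxon7, Taxon74, Taxon76, Taxon8.

19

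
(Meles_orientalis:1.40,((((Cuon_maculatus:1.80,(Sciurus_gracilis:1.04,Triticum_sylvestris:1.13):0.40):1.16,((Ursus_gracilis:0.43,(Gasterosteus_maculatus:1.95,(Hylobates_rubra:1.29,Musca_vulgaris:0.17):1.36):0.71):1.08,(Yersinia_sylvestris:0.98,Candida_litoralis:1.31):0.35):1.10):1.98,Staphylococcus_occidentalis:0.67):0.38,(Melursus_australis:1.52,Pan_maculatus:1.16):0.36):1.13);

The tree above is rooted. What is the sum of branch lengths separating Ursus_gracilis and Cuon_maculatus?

5.57

The path runs Ursus_gracilis → … → MRCA → … → Cuon_maculatus; the MRCA is the node subtending ((Cuon_maculatus,(Sciurus_gracilis,Triticum_sylvestris)),((Ursus_gracilis,(Gasterosteus_maculatus,(Hylobates_rubra,Musca_vulgaris))),(Yersinia_sylvestris,Candida_litoralis))).
Branch lengths along that path: 0.43 + 1.08 + 1.10 + 1.16 + 1.80 = 5.57.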